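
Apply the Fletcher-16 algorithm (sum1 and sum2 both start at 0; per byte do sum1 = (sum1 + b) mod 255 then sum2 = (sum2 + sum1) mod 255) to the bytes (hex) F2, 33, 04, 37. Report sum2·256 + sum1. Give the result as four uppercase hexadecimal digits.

Running sums (mod 255):
  after byte 0 (F2): sum1=242, sum2=242
  after byte 1 (33): sum1=38, sum2=25
  after byte 2 (04): sum1=42, sum2=67
  after byte 3 (37): sum1=97, sum2=164
Checksum = sum2·256 + sum1 = 164·256 + 97 = 42081 = 0xA461.

A461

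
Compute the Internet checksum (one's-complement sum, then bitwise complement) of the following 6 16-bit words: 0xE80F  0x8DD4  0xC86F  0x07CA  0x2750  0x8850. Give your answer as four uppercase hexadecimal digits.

0A41

One's-complement addition (fold any carry out of bit 15 back into bit 0):
  0xE80F + 0x8DD4 = 0x175E3 → wrap carry → 0x75E4
  0x75E4 + 0xC86F = 0x13E53 → wrap carry → 0x3E54
  0x3E54 + 0x07CA = 0x0461E
  0x461E + 0x2750 = 0x06D6E
  0x6D6E + 0x8850 = 0x0F5BE
One's-complement sum = 0xF5BE.
Checksum = ~0xF5BE & 0xFFFF = 0x0A41.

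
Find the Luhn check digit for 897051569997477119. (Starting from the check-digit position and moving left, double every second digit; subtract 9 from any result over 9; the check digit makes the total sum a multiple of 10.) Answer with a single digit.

Partial digits right→left: 9 1 1 7 7 4 7 9 9 9 6 5 1 5 0 7 9 8
Double every second digit counting from the check-digit position (so the 1st, 3rd, 5th, ... of the partial from the right).
  doubled (with −9 where >9): 9 2 5 5 9 3 2 0 9 → sum 44
  kept as-is: 1 7 4 9 9 5 5 7 8 → sum 55
Total = 44 + 55 = 99.
Check digit = (10 − (99 mod 10)) mod 10 = 1.

1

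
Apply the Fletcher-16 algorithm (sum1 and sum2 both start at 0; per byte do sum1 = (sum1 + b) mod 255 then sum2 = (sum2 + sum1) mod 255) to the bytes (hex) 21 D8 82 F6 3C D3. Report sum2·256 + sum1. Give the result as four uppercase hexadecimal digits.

3E83

Running sums (mod 255):
  after byte 0 (21): sum1=33, sum2=33
  after byte 1 (D8): sum1=249, sum2=27
  after byte 2 (82): sum1=124, sum2=151
  after byte 3 (F6): sum1=115, sum2=11
  after byte 4 (3C): sum1=175, sum2=186
  after byte 5 (D3): sum1=131, sum2=62
Checksum = sum2·256 + sum1 = 62·256 + 131 = 16003 = 0x3E83.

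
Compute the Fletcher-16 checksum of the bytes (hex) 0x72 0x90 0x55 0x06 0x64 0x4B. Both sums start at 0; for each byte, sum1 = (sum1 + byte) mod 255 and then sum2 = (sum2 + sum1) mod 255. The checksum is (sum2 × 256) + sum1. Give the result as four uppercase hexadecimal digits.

Running sums (mod 255):
  after byte 0 (0x72): sum1=114, sum2=114
  after byte 1 (0x90): sum1=3, sum2=117
  after byte 2 (0x55): sum1=88, sum2=205
  after byte 3 (0x06): sum1=94, sum2=44
  after byte 4 (0x64): sum1=194, sum2=238
  after byte 5 (0x4B): sum1=14, sum2=252
Checksum = sum2·256 + sum1 = 252·256 + 14 = 64526 = 0xFC0E.

FC0E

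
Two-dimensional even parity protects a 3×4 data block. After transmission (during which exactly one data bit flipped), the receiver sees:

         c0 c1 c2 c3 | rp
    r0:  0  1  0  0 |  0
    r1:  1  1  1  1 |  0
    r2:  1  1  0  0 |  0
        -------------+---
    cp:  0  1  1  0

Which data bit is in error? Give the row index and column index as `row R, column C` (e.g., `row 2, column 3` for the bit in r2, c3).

row 0, column 3

Recompute each row's even parity and compare to rp:
  r0: data parity 1, sent rp 0 → mismatch
  r1: data parity 0, sent rp 0 → ok
  r2: data parity 0, sent rp 0 → ok
Recompute each column's even parity and compare to cp:
  c0: data parity 0, sent cp 0 → ok
  c1: data parity 1, sent cp 1 → ok
  c2: data parity 1, sent cp 1 → ok
  c3: data parity 1, sent cp 0 → mismatch
Exactly one row (r0) and one column (c3) fail → the flipped bit is at their intersection.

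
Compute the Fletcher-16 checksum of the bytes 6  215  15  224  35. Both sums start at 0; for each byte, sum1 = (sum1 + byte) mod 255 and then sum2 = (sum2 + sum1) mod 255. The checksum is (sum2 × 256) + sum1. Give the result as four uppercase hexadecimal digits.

Running sums (mod 255):
  after byte 0 (6): sum1=6, sum2=6
  after byte 1 (215): sum1=221, sum2=227
  after byte 2 (15): sum1=236, sum2=208
  after byte 3 (224): sum1=205, sum2=158
  after byte 4 (35): sum1=240, sum2=143
Checksum = sum2·256 + sum1 = 143·256 + 240 = 36848 = 0x8FF0.

8FF0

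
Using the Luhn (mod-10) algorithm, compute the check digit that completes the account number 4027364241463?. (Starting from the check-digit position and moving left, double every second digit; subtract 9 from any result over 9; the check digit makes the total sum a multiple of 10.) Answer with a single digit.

0

Partial digits right→left: 3 6 4 1 4 2 4 6 3 7 2 0 4
Double every second digit counting from the check-digit position (so the 1st, 3rd, 5th, ... of the partial from the right).
  doubled (with −9 where >9): 6 8 8 8 6 4 8 → sum 48
  kept as-is: 6 1 2 6 7 0 → sum 22
Total = 48 + 22 = 70.
Check digit = (10 − (70 mod 10)) mod 10 = 0.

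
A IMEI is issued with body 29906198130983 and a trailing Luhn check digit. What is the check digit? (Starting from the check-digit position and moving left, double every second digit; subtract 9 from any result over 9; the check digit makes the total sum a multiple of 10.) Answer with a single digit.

Partial digits right→left: 3 8 9 0 3 1 8 9 1 6 0 9 9 2
Double every second digit counting from the check-digit position (so the 1st, 3rd, 5th, ... of the partial from the right).
  doubled (with −9 where >9): 6 9 6 7 2 0 9 → sum 39
  kept as-is: 8 0 1 9 6 9 2 → sum 35
Total = 39 + 35 = 74.
Check digit = (10 − (74 mod 10)) mod 10 = 6.

6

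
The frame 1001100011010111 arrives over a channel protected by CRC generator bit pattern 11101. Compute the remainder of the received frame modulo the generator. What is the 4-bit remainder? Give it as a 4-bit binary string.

Modulo-2 division of 1001100011010111 by 11101:
  pos 0: 10011 XOR 11101 = 01110
  pos 1: 11100 XOR 11101 = 00001
  pos 5: 10011 XOR 11101 = 01110
  pos 6: 11100 XOR 11101 = 00001
  pos 10: 11011 XOR 11101 = 00110
Remainder = 1101 (nonzero — an error is detected).

1101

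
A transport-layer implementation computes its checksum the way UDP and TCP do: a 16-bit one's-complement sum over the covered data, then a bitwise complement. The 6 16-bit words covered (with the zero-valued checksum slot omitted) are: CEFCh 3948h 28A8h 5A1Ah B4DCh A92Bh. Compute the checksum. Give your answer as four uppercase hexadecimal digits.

16F0

One's-complement addition (fold any carry out of bit 15 back into bit 0):
  0xCEFC + 0x3948 = 0x10844 → wrap carry → 0x0845
  0x0845 + 0x28A8 = 0x030ED
  0x30ED + 0x5A1A = 0x08B07
  0x8B07 + 0xB4DC = 0x13FE3 → wrap carry → 0x3FE4
  0x3FE4 + 0xA92B = 0x0E90F
One's-complement sum = 0xE90F.
Checksum = ~0xE90F & 0xFFFF = 0x16F0.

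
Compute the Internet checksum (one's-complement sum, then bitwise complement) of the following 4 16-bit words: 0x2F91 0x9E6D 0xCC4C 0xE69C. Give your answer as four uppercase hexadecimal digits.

One's-complement addition (fold any carry out of bit 15 back into bit 0):
  0x2F91 + 0x9E6D = 0x0CDFE
  0xCDFE + 0xCC4C = 0x19A4A → wrap carry → 0x9A4B
  0x9A4B + 0xE69C = 0x180E7 → wrap carry → 0x80E8
One's-complement sum = 0x80E8.
Checksum = ~0x80E8 & 0xFFFF = 0x7F17.

7F17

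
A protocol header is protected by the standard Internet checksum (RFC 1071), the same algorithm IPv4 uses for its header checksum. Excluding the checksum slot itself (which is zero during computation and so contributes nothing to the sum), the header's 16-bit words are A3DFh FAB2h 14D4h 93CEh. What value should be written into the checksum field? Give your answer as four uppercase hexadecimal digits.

B8CA

One's-complement addition (fold any carry out of bit 15 back into bit 0):
  0xA3DF + 0xFAB2 = 0x19E91 → wrap carry → 0x9E92
  0x9E92 + 0x14D4 = 0x0B366
  0xB366 + 0x93CE = 0x14734 → wrap carry → 0x4735
One's-complement sum = 0x4735.
Checksum = ~0x4735 & 0xFFFF = 0xB8CA.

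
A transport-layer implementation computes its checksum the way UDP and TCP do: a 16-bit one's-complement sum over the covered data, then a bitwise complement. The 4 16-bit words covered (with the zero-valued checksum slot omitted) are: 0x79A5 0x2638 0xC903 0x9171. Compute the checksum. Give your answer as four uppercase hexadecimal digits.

One's-complement addition (fold any carry out of bit 15 back into bit 0):
  0x79A5 + 0x2638 = 0x09FDD
  0x9FDD + 0xC903 = 0x168E0 → wrap carry → 0x68E1
  0x68E1 + 0x9171 = 0x0FA52
One's-complement sum = 0xFA52.
Checksum = ~0xFA52 & 0xFFFF = 0x05AD.

05AD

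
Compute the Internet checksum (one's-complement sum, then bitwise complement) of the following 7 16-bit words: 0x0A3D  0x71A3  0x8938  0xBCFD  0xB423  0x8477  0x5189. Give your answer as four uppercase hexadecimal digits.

One's-complement addition (fold any carry out of bit 15 back into bit 0):
  0x0A3D + 0x71A3 = 0x07BE0
  0x7BE0 + 0x8938 = 0x10518 → wrap carry → 0x0519
  0x0519 + 0xBCFD = 0x0C216
  0xC216 + 0xB423 = 0x17639 → wrap carry → 0x763A
  0x763A + 0x8477 = 0x0FAB1
  0xFAB1 + 0x5189 = 0x14C3A → wrap carry → 0x4C3B
One's-complement sum = 0x4C3B.
Checksum = ~0x4C3B & 0xFFFF = 0xB3C4.

B3C4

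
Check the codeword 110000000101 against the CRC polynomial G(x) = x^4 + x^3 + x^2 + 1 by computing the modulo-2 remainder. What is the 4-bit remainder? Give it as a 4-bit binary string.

Modulo-2 division of 110000000101 by 11101:
  pos 0: 11000 XOR 11101 = 00101
  pos 2: 10100 XOR 11101 = 01001
  pos 3: 10010 XOR 11101 = 01111
  pos 4: 11110 XOR 11101 = 00011
  pos 7: 11101 XOR 11101 = 00000
Remainder = 0000 (zero — the frame passes the CRC check).

0000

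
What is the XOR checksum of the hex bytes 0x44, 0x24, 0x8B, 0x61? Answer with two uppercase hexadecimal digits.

8A

XOR the bytes together:
  start with 0x44
  0x44 ⊕ 0x24 = 0x60
  0x60 ⊕ 0x8B = 0xEB
  0xEB ⊕ 0x61 = 0x8A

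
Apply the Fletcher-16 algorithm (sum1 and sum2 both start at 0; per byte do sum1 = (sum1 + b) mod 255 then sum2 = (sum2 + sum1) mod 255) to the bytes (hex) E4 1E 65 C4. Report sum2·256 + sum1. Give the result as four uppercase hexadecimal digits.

7D2D

Running sums (mod 255):
  after byte 0 (E4): sum1=228, sum2=228
  after byte 1 (1E): sum1=3, sum2=231
  after byte 2 (65): sum1=104, sum2=80
  after byte 3 (C4): sum1=45, sum2=125
Checksum = sum2·256 + sum1 = 125·256 + 45 = 32045 = 0x7D2D.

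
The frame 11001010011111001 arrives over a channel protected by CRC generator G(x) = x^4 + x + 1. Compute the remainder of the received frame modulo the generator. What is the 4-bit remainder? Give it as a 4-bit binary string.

Modulo-2 division of 11001010011111001 by 10011:
  pos 0: 11001 XOR 10011 = 01010
  pos 1: 10100 XOR 10011 = 00111
  pos 3: 11110 XOR 10011 = 01101
  pos 4: 11010 XOR 10011 = 01001
  pos 5: 10011 XOR 10011 = 00000
  pos 10: 11110 XOR 10011 = 01101
  pos 11: 11010 XOR 10011 = 01001
  pos 12: 10011 XOR 10011 = 00000
Remainder = 0000 (zero — the frame passes the CRC check).

0000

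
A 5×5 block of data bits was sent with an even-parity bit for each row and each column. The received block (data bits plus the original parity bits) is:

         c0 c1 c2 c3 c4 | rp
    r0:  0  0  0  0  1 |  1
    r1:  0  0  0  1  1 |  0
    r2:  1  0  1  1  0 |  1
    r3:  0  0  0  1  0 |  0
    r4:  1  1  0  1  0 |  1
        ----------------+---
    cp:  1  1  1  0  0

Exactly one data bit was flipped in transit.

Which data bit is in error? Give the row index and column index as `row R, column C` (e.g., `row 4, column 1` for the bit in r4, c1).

Recompute each row's even parity and compare to rp:
  r0: data parity 1, sent rp 1 → ok
  r1: data parity 0, sent rp 0 → ok
  r2: data parity 1, sent rp 1 → ok
  r3: data parity 1, sent rp 0 → mismatch
  r4: data parity 1, sent rp 1 → ok
Recompute each column's even parity and compare to cp:
  c0: data parity 0, sent cp 1 → mismatch
  c1: data parity 1, sent cp 1 → ok
  c2: data parity 1, sent cp 1 → ok
  c3: data parity 0, sent cp 0 → ok
  c4: data parity 0, sent cp 0 → ok
Exactly one row (r3) and one column (c0) fail → the flipped bit is at their intersection.

row 3, column 0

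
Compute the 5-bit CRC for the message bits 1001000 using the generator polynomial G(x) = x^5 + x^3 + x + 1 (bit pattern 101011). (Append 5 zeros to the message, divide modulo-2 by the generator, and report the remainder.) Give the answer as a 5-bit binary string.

00011

Append 5 zeros: 100100000000. Divide by 101011 (XOR where the leading bit is 1):
  pos 0: 100100 XOR 101011 = 001111
  pos 2: 111100 XOR 101011 = 010111
  pos 3: 101110 XOR 101011 = 000101
  pos 6: 101000 XOR 101011 = 000011
Remainder (last 5 bits) = 00011. This is the CRC / FCS.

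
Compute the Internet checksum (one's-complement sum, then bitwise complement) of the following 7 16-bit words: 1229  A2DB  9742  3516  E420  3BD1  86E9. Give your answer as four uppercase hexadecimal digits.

One's-complement addition (fold any carry out of bit 15 back into bit 0):
  0x1229 + 0xA2DB = 0x0B504
  0xB504 + 0x9742 = 0x14C46 → wrap carry → 0x4C47
  0x4C47 + 0x3516 = 0x0815D
  0x815D + 0xE420 = 0x1657D → wrap carry → 0x657E
  0x657E + 0x3BD1 = 0x0A14F
  0xA14F + 0x86E9 = 0x12838 → wrap carry → 0x2839
One's-complement sum = 0x2839.
Checksum = ~0x2839 & 0xFFFF = 0xD7C6.

D7C6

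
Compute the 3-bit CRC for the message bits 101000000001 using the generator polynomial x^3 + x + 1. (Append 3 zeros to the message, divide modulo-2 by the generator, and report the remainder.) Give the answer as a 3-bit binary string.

101

Append 3 zeros: 101000000001000. Divide by 1011 (XOR where the leading bit is 1):
  pos 0: 1010 XOR 1011 = 0001
  pos 3: 1000 XOR 1011 = 0011
  pos 5: 1100 XOR 1011 = 0111
  pos 6: 1110 XOR 1011 = 0101
  pos 7: 1010 XOR 1011 = 0001
  pos 10: 1100 XOR 1011 = 0111
  pos 11: 1110 XOR 1011 = 0101
Remainder (last 3 bits) = 101. This is the CRC / FCS.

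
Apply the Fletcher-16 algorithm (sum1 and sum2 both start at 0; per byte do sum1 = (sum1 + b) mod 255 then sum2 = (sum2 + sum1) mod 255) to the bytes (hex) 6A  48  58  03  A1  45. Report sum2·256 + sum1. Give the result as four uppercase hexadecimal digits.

Running sums (mod 255):
  after byte 0 (6A): sum1=106, sum2=106
  after byte 1 (48): sum1=178, sum2=29
  after byte 2 (58): sum1=11, sum2=40
  after byte 3 (03): sum1=14, sum2=54
  after byte 4 (A1): sum1=175, sum2=229
  after byte 5 (45): sum1=244, sum2=218
Checksum = sum2·256 + sum1 = 218·256 + 244 = 56052 = 0xDAF4.

DAF4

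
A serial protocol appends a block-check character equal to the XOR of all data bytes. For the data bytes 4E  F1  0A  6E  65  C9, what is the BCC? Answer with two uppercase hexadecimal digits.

77

XOR the bytes together:
  start with 0x4E
  0x4E ⊕ 0xF1 = 0xBF
  0xBF ⊕ 0x0A = 0xB5
  0xB5 ⊕ 0x6E = 0xDB
  0xDB ⊕ 0x65 = 0xBE
  0xBE ⊕ 0xC9 = 0x77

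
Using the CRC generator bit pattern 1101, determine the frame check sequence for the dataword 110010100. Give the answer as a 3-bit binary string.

000

Append 3 zeros: 110010100000. Divide by 1101 (XOR where the leading bit is 1):
  pos 0: 1100 XOR 1101 = 0001
  pos 3: 1101 XOR 1101 = 0000
Remainder (last 3 bits) = 000. This is the CRC / FCS.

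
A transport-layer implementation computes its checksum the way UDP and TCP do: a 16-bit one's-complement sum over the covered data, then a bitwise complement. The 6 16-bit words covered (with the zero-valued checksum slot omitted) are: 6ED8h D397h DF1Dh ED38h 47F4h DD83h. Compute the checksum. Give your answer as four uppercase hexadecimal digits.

CBC0

One's-complement addition (fold any carry out of bit 15 back into bit 0):
  0x6ED8 + 0xD397 = 0x1426F → wrap carry → 0x4270
  0x4270 + 0xDF1D = 0x1218D → wrap carry → 0x218E
  0x218E + 0xED38 = 0x10EC6 → wrap carry → 0x0EC7
  0x0EC7 + 0x47F4 = 0x056BB
  0x56BB + 0xDD83 = 0x1343E → wrap carry → 0x343F
One's-complement sum = 0x343F.
Checksum = ~0x343F & 0xFFFF = 0xCBC0.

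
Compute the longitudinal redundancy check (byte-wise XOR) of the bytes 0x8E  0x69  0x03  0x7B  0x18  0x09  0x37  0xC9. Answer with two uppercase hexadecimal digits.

70

XOR the bytes together:
  start with 0x8E
  0x8E ⊕ 0x69 = 0xE7
  0xE7 ⊕ 0x03 = 0xE4
  0xE4 ⊕ 0x7B = 0x9F
  0x9F ⊕ 0x18 = 0x87
  0x87 ⊕ 0x09 = 0x8E
  0x8E ⊕ 0x37 = 0xB9
  0xB9 ⊕ 0xC9 = 0x70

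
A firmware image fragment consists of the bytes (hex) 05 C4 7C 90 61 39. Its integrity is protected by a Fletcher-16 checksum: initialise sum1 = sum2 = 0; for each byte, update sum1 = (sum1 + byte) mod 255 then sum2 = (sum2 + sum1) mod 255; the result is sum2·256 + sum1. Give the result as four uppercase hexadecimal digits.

Running sums (mod 255):
  after byte 0 (05): sum1=5, sum2=5
  after byte 1 (C4): sum1=201, sum2=206
  after byte 2 (7C): sum1=70, sum2=21
  after byte 3 (90): sum1=214, sum2=235
  after byte 4 (61): sum1=56, sum2=36
  after byte 5 (39): sum1=113, sum2=149
Checksum = sum2·256 + sum1 = 149·256 + 113 = 38257 = 0x9571.

9571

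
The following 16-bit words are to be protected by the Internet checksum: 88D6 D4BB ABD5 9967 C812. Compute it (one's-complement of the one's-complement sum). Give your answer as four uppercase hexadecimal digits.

One's-complement addition (fold any carry out of bit 15 back into bit 0):
  0x88D6 + 0xD4BB = 0x15D91 → wrap carry → 0x5D92
  0x5D92 + 0xABD5 = 0x10967 → wrap carry → 0x0968
  0x0968 + 0x9967 = 0x0A2CF
  0xA2CF + 0xC812 = 0x16AE1 → wrap carry → 0x6AE2
One's-complement sum = 0x6AE2.
Checksum = ~0x6AE2 & 0xFFFF = 0x951D.

951D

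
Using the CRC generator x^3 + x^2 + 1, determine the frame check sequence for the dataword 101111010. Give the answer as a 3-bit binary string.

001

Append 3 zeros: 101111010000. Divide by 1101 (XOR where the leading bit is 1):
  pos 0: 1011 XOR 1101 = 0110
  pos 1: 1101 XOR 1101 = 0000
  pos 5: 1010 XOR 1101 = 0111
  pos 6: 1110 XOR 1101 = 0011
  pos 8: 1100 XOR 1101 = 0001
Remainder (last 3 bits) = 001. This is the CRC / FCS.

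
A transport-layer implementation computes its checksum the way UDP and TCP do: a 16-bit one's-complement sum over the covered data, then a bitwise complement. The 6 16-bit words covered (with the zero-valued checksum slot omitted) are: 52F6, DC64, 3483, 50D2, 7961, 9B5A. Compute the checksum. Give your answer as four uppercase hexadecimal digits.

One's-complement addition (fold any carry out of bit 15 back into bit 0):
  0x52F6 + 0xDC64 = 0x12F5A → wrap carry → 0x2F5B
  0x2F5B + 0x3483 = 0x063DE
  0x63DE + 0x50D2 = 0x0B4B0
  0xB4B0 + 0x7961 = 0x12E11 → wrap carry → 0x2E12
  0x2E12 + 0x9B5A = 0x0C96C
One's-complement sum = 0xC96C.
Checksum = ~0xC96C & 0xFFFF = 0x3693.

3693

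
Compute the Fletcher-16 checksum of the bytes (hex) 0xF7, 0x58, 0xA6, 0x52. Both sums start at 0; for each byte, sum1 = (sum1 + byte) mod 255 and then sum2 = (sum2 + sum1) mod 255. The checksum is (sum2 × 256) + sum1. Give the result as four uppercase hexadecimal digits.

Running sums (mod 255):
  after byte 0 (0xF7): sum1=247, sum2=247
  after byte 1 (0x58): sum1=80, sum2=72
  after byte 2 (0xA6): sum1=246, sum2=63
  after byte 3 (0x52): sum1=73, sum2=136
Checksum = sum2·256 + sum1 = 136·256 + 73 = 34889 = 0x8849.

8849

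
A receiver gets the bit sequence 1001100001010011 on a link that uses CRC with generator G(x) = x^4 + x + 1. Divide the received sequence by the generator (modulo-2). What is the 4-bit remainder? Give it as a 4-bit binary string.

Modulo-2 division of 1001100001010011 by 10011:
  pos 0: 10011 XOR 10011 = 00000
  pos 9: 10100 XOR 10011 = 00111
  pos 11: 11111 XOR 10011 = 01100
Remainder = 1100 (nonzero — an error is detected).

1100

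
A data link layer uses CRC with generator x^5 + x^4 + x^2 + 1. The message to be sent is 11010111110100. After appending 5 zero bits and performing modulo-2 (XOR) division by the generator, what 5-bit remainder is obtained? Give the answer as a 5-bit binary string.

Append 5 zeros: 1101011111010000000. Divide by 110101 (XOR where the leading bit is 1):
  pos 0: 110101 XOR 110101 = 000000
  pos 6: 111101 XOR 110101 = 001000
  pos 8: 100000 XOR 110101 = 010101
  pos 9: 101010 XOR 110101 = 011111
  pos 10: 111110 XOR 110101 = 001011
  pos 12: 101100 XOR 110101 = 011001
  pos 13: 110010 XOR 110101 = 000111
Remainder (last 5 bits) = 00111. This is the CRC / FCS.

00111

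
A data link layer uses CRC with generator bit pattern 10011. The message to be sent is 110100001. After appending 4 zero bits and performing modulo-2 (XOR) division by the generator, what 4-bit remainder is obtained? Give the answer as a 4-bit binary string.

1000

Append 4 zeros: 1101000010000. Divide by 10011 (XOR where the leading bit is 1):
  pos 0: 11010 XOR 10011 = 01001
  pos 1: 10010 XOR 10011 = 00001
  pos 5: 10010 XOR 10011 = 00001
Remainder (last 4 bits) = 1000. This is the CRC / FCS.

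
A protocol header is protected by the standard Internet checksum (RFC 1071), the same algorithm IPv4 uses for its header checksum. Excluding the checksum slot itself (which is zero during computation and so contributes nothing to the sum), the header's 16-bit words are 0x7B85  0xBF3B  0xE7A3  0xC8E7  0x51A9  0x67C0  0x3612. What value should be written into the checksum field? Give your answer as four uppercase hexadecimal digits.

2537

One's-complement addition (fold any carry out of bit 15 back into bit 0):
  0x7B85 + 0xBF3B = 0x13AC0 → wrap carry → 0x3AC1
  0x3AC1 + 0xE7A3 = 0x12264 → wrap carry → 0x2265
  0x2265 + 0xC8E7 = 0x0EB4C
  0xEB4C + 0x51A9 = 0x13CF5 → wrap carry → 0x3CF6
  0x3CF6 + 0x67C0 = 0x0A4B6
  0xA4B6 + 0x3612 = 0x0DAC8
One's-complement sum = 0xDAC8.
Checksum = ~0xDAC8 & 0xFFFF = 0x2537.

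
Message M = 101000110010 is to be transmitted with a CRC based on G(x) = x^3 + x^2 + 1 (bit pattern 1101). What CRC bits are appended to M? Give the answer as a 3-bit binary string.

Append 3 zeros: 101000110010000. Divide by 1101 (XOR where the leading bit is 1):
  pos 0: 1010 XOR 1101 = 0111
  pos 1: 1110 XOR 1101 = 0011
  pos 3: 1101 XOR 1101 = 0000
  pos 7: 1001 XOR 1101 = 0100
  pos 8: 1000 XOR 1101 = 0101
  pos 9: 1010 XOR 1101 = 0111
  pos 10: 1110 XOR 1101 = 0011
Remainder (last 3 bits) = 110. This is the CRC / FCS.

110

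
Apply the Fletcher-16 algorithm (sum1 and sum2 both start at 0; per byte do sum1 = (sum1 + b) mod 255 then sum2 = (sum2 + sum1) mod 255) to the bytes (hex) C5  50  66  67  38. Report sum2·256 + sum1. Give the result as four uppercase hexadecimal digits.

581C

Running sums (mod 255):
  after byte 0 (C5): sum1=197, sum2=197
  after byte 1 (50): sum1=22, sum2=219
  after byte 2 (66): sum1=124, sum2=88
  after byte 3 (67): sum1=227, sum2=60
  after byte 4 (38): sum1=28, sum2=88
Checksum = sum2·256 + sum1 = 88·256 + 28 = 22556 = 0x581C.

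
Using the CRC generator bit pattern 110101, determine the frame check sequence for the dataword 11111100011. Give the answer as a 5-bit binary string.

Append 5 zeros: 1111110001100000. Divide by 110101 (XOR where the leading bit is 1):
  pos 0: 111111 XOR 110101 = 001010
  pos 2: 101000 XOR 110101 = 011101
  pos 3: 111010 XOR 110101 = 001111
  pos 5: 111111 XOR 110101 = 001010
  pos 7: 101000 XOR 110101 = 011101
  pos 8: 111010 XOR 110101 = 001111
  pos 10: 111100 XOR 110101 = 001001
Remainder (last 5 bits) = 01001. This is the CRC / FCS.

01001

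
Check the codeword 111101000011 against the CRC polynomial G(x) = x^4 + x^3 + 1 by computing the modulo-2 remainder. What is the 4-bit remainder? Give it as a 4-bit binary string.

0000

Modulo-2 division of 111101000011 by 11001:
  pos 0: 11110 XOR 11001 = 00111
  pos 2: 11110 XOR 11001 = 00111
  pos 4: 11100 XOR 11001 = 00101
  pos 6: 10101 XOR 11001 = 01100
  pos 7: 11001 XOR 11001 = 00000
Remainder = 0000 (zero — the frame passes the CRC check).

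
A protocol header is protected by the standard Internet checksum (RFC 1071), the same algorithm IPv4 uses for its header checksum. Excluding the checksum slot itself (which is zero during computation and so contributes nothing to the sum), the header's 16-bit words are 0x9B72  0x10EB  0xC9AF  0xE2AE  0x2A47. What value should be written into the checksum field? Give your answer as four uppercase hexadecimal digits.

One's-complement addition (fold any carry out of bit 15 back into bit 0):
  0x9B72 + 0x10EB = 0x0AC5D
  0xAC5D + 0xC9AF = 0x1760C → wrap carry → 0x760D
  0x760D + 0xE2AE = 0x158BB → wrap carry → 0x58BC
  0x58BC + 0x2A47 = 0x08303
One's-complement sum = 0x8303.
Checksum = ~0x8303 & 0xFFFF = 0x7CFC.

7CFC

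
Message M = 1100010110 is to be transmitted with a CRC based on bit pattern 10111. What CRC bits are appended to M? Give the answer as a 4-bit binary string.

0010

Append 4 zeros: 11000101100000. Divide by 10111 (XOR where the leading bit is 1):
  pos 0: 11000 XOR 10111 = 01111
  pos 1: 11111 XOR 10111 = 01000
  pos 2: 10000 XOR 10111 = 00111
  pos 4: 11111 XOR 10111 = 01000
  pos 5: 10000 XOR 10111 = 00111
  pos 7: 11100 XOR 10111 = 01011
  pos 8: 10110 XOR 10111 = 00001
Remainder (last 4 bits) = 0010. This is the CRC / FCS.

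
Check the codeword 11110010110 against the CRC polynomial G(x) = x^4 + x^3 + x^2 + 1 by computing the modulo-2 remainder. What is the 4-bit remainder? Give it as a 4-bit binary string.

Modulo-2 division of 11110010110 by 11101:
  pos 0: 11110 XOR 11101 = 00011
  pos 3: 11010 XOR 11101 = 00111
  pos 5: 11111 XOR 11101 = 00010
Remainder = 0100 (nonzero — an error is detected).

0100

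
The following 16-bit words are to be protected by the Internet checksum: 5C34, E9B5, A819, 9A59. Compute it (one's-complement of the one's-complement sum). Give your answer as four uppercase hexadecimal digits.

77A2

One's-complement addition (fold any carry out of bit 15 back into bit 0):
  0x5C34 + 0xE9B5 = 0x145E9 → wrap carry → 0x45EA
  0x45EA + 0xA819 = 0x0EE03
  0xEE03 + 0x9A59 = 0x1885C → wrap carry → 0x885D
One's-complement sum = 0x885D.
Checksum = ~0x885D & 0xFFFF = 0x77A2.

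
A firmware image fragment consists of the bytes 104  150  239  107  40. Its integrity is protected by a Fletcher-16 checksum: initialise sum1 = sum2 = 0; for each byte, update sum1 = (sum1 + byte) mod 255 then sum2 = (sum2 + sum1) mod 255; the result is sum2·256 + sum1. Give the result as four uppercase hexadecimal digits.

3382

Running sums (mod 255):
  after byte 0 (104): sum1=104, sum2=104
  after byte 1 (150): sum1=254, sum2=103
  after byte 2 (239): sum1=238, sum2=86
  after byte 3 (107): sum1=90, sum2=176
  after byte 4 (40): sum1=130, sum2=51
Checksum = sum2·256 + sum1 = 51·256 + 130 = 13186 = 0x3382.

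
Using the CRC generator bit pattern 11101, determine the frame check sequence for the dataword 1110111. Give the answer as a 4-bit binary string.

1010

Append 4 zeros: 11101110000. Divide by 11101 (XOR where the leading bit is 1):
  pos 0: 11101 XOR 11101 = 00000
  pos 5: 11000 XOR 11101 = 00101
Remainder (last 4 bits) = 1010. This is the CRC / FCS.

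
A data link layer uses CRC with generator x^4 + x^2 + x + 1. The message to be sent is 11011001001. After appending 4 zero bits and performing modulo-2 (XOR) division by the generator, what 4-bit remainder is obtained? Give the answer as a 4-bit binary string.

0011

Append 4 zeros: 110110010010000. Divide by 10111 (XOR where the leading bit is 1):
  pos 0: 11011 XOR 10111 = 01100
  pos 1: 11000 XOR 10111 = 01111
  pos 2: 11110 XOR 10111 = 01001
  pos 3: 10011 XOR 10111 = 00100
  pos 5: 10000 XOR 10111 = 00111
  pos 7: 11110 XOR 10111 = 01001
  pos 8: 10010 XOR 10111 = 00101
  pos 10: 10100 XOR 10111 = 00011
Remainder (last 4 bits) = 0011. This is the CRC / FCS.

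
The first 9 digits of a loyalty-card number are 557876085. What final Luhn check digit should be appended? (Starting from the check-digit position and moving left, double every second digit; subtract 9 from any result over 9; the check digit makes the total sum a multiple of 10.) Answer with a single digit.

Partial digits right→left: 5 8 0 6 7 8 7 5 5
Double every second digit counting from the check-digit position (so the 1st, 3rd, 5th, ... of the partial from the right).
  doubled (with −9 where >9): 1 0 5 5 1 → sum 12
  kept as-is: 8 6 8 5 → sum 27
Total = 12 + 27 = 39.
Check digit = (10 − (39 mod 10)) mod 10 = 1.

1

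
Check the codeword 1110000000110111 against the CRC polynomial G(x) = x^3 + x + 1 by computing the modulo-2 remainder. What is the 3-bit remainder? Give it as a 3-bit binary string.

Modulo-2 division of 1110000000110111 by 1011:
  pos 0: 1110 XOR 1011 = 0101
  pos 1: 1010 XOR 1011 = 0001
  pos 4: 1000 XOR 1011 = 0011
  pos 6: 1100 XOR 1011 = 0111
  pos 7: 1111 XOR 1011 = 0100
  pos 8: 1001 XOR 1011 = 0010
  pos 10: 1001 XOR 1011 = 0010
  pos 12: 1011 XOR 1011 = 0000
Remainder = 000 (zero — the frame passes the CRC check).

000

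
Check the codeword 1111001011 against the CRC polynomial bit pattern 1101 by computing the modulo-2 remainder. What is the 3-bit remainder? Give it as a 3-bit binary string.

Modulo-2 division of 1111001011 by 1101:
  pos 0: 1111 XOR 1101 = 0010
  pos 2: 1000 XOR 1101 = 0101
  pos 3: 1011 XOR 1101 = 0110
  pos 4: 1100 XOR 1101 = 0001
Remainder = 111 (nonzero — an error is detected).

111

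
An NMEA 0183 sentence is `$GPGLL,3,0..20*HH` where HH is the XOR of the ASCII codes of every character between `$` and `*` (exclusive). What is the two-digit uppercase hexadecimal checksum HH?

XOR the ASCII codes of the payload characters:
  'G' = 0x47 → acc = 0x47
  'P' = 0x50 → acc = 0x17
  'G' = 0x47 → acc = 0x50
  'L' = 0x4C → acc = 0x1C
  'L' = 0x4C → acc = 0x50
  ',' = 0x2C → acc = 0x7C
  '3' = 0x33 → acc = 0x4F
  ',' = 0x2C → acc = 0x63
  '0' = 0x30 → acc = 0x53
  '.' = 0x2E → acc = 0x7D
  '.' = 0x2E → acc = 0x53
  '2' = 0x32 → acc = 0x61
  '0' = 0x30 → acc = 0x51
Checksum = 0x51.

51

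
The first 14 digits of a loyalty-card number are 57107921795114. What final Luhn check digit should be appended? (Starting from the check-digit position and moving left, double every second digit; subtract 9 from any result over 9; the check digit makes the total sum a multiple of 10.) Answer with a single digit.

Partial digits right→left: 4 1 1 5 9 7 1 2 9 7 0 1 7 5
Double every second digit counting from the check-digit position (so the 1st, 3rd, 5th, ... of the partial from the right).
  doubled (with −9 where >9): 8 2 9 2 9 0 5 → sum 35
  kept as-is: 1 5 7 2 7 1 5 → sum 28
Total = 35 + 28 = 63.
Check digit = (10 − (63 mod 10)) mod 10 = 7.

7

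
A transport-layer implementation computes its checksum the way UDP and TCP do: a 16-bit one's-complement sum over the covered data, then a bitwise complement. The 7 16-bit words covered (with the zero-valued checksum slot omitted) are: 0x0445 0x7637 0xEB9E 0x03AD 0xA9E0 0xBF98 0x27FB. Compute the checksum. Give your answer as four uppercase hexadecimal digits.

One's-complement addition (fold any carry out of bit 15 back into bit 0):
  0x0445 + 0x7637 = 0x07A7C
  0x7A7C + 0xEB9E = 0x1661A → wrap carry → 0x661B
  0x661B + 0x03AD = 0x069C8
  0x69C8 + 0xA9E0 = 0x113A8 → wrap carry → 0x13A9
  0x13A9 + 0xBF98 = 0x0D341
  0xD341 + 0x27FB = 0x0FB3C
One's-complement sum = 0xFB3C.
Checksum = ~0xFB3C & 0xFFFF = 0x04C3.

04C3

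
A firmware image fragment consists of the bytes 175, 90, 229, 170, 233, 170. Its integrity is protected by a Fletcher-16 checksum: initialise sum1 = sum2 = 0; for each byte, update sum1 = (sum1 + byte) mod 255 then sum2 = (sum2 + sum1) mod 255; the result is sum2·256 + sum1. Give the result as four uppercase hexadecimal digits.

F72F

Running sums (mod 255):
  after byte 0 (175): sum1=175, sum2=175
  after byte 1 (90): sum1=10, sum2=185
  after byte 2 (229): sum1=239, sum2=169
  after byte 3 (170): sum1=154, sum2=68
  after byte 4 (233): sum1=132, sum2=200
  after byte 5 (170): sum1=47, sum2=247
Checksum = sum2·256 + sum1 = 247·256 + 47 = 63279 = 0xF72F.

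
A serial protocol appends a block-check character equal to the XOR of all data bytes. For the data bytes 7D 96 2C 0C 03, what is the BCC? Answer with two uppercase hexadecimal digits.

XOR the bytes together:
  start with 0x7D
  0x7D ⊕ 0x96 = 0xEB
  0xEB ⊕ 0x2C = 0xC7
  0xC7 ⊕ 0x0C = 0xCB
  0xCB ⊕ 0x03 = 0xC8

C8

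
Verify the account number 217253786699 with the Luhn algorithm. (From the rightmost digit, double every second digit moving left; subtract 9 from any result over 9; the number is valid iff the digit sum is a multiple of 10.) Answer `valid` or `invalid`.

From the right, keep odd positions and double even positions (subtract 9 from any doubled value over 9):
  doubled (positions 2,4,...): 9 3 5 1 5 4 → sum 27
  kept (positions 1,3,...): 9 6 8 3 2 1 → sum 29
Total = 56.
56 mod 10 = 6, so the number is invalid.

invalid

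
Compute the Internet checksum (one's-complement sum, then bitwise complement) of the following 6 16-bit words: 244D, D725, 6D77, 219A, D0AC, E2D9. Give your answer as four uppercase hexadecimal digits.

One's-complement addition (fold any carry out of bit 15 back into bit 0):
  0x244D + 0xD725 = 0x0FB72
  0xFB72 + 0x6D77 = 0x168E9 → wrap carry → 0x68EA
  0x68EA + 0x219A = 0x08A84
  0x8A84 + 0xD0AC = 0x15B30 → wrap carry → 0x5B31
  0x5B31 + 0xE2D9 = 0x13E0A → wrap carry → 0x3E0B
One's-complement sum = 0x3E0B.
Checksum = ~0x3E0B & 0xFFFF = 0xC1F4.

C1F4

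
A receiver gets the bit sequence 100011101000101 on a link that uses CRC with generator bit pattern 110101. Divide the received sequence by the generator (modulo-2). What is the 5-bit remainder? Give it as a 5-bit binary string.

Modulo-2 division of 100011101000101 by 110101:
  pos 0: 100011 XOR 110101 = 010110
  pos 1: 101101 XOR 110101 = 011000
  pos 2: 110000 XOR 110101 = 000101
  pos 5: 101100 XOR 110101 = 011001
  pos 6: 110010 XOR 110101 = 000111
  pos 9: 111101 XOR 110101 = 001000
Remainder = 01000 (nonzero — an error is detected).

01000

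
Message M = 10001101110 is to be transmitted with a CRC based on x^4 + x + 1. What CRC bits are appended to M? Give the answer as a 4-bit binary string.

0101

Append 4 zeros: 100011011100000. Divide by 10011 (XOR where the leading bit is 1):
  pos 0: 10001 XOR 10011 = 00010
  pos 3: 10101 XOR 10011 = 00110
  pos 5: 11011 XOR 10011 = 01000
  pos 6: 10000 XOR 10011 = 00011
  pos 9: 11000 XOR 10011 = 01011
  pos 10: 10110 XOR 10011 = 00101
Remainder (last 4 bits) = 0101. This is the CRC / FCS.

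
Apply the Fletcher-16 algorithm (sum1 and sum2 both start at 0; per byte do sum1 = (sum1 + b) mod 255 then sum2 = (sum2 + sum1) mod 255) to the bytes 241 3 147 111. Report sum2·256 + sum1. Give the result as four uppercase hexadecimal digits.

Running sums (mod 255):
  after byte 0 (241): sum1=241, sum2=241
  after byte 1 (3): sum1=244, sum2=230
  after byte 2 (147): sum1=136, sum2=111
  after byte 3 (111): sum1=247, sum2=103
Checksum = sum2·256 + sum1 = 103·256 + 247 = 26615 = 0x67F7.

67F7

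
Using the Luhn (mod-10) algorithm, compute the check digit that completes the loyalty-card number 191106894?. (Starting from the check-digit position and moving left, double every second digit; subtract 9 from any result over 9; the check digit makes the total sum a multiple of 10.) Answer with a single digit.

Partial digits right→left: 4 9 8 6 0 1 1 9 1
Double every second digit counting from the check-digit position (so the 1st, 3rd, 5th, ... of the partial from the right).
  doubled (with −9 where >9): 8 7 0 2 2 → sum 19
  kept as-is: 9 6 1 9 → sum 25
Total = 19 + 25 = 44.
Check digit = (10 − (44 mod 10)) mod 10 = 6.

6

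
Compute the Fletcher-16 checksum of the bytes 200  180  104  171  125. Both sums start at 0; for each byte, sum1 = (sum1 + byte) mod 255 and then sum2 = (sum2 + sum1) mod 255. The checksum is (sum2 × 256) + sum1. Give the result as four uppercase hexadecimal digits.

Running sums (mod 255):
  after byte 0 (200): sum1=200, sum2=200
  after byte 1 (180): sum1=125, sum2=70
  after byte 2 (104): sum1=229, sum2=44
  after byte 3 (171): sum1=145, sum2=189
  after byte 4 (125): sum1=15, sum2=204
Checksum = sum2·256 + sum1 = 204·256 + 15 = 52239 = 0xCC0F.

CC0F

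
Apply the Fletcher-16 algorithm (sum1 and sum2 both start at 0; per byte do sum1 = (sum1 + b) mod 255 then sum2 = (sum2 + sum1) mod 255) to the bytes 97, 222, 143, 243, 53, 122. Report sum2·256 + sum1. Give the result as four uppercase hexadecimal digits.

A173

Running sums (mod 255):
  after byte 0 (97): sum1=97, sum2=97
  after byte 1 (222): sum1=64, sum2=161
  after byte 2 (143): sum1=207, sum2=113
  after byte 3 (243): sum1=195, sum2=53
  after byte 4 (53): sum1=248, sum2=46
  after byte 5 (122): sum1=115, sum2=161
Checksum = sum2·256 + sum1 = 161·256 + 115 = 41331 = 0xA173.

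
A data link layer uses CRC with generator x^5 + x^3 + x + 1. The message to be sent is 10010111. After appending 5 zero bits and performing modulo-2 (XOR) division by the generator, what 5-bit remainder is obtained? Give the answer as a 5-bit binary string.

Append 5 zeros: 1001011100000. Divide by 101011 (XOR where the leading bit is 1):
  pos 0: 100101 XOR 101011 = 001110
  pos 2: 111011 XOR 101011 = 010000
  pos 3: 100000 XOR 101011 = 001011
  pos 5: 101100 XOR 101011 = 000111
Remainder (last 5 bits) = 11100. This is the CRC / FCS.

11100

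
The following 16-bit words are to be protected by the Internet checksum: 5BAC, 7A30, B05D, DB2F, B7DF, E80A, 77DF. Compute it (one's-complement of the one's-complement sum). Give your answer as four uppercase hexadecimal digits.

86CB

One's-complement addition (fold any carry out of bit 15 back into bit 0):
  0x5BAC + 0x7A30 = 0x0D5DC
  0xD5DC + 0xB05D = 0x18639 → wrap carry → 0x863A
  0x863A + 0xDB2F = 0x16169 → wrap carry → 0x616A
  0x616A + 0xB7DF = 0x11949 → wrap carry → 0x194A
  0x194A + 0xE80A = 0x10154 → wrap carry → 0x0155
  0x0155 + 0x77DF = 0x07934
One's-complement sum = 0x7934.
Checksum = ~0x7934 & 0xFFFF = 0x86CB.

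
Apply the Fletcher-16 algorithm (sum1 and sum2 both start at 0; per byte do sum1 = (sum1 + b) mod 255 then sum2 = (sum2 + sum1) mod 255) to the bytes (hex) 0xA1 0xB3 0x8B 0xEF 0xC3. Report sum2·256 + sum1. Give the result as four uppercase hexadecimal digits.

3D94

Running sums (mod 255):
  after byte 0 (0xA1): sum1=161, sum2=161
  after byte 1 (0xB3): sum1=85, sum2=246
  after byte 2 (0x8B): sum1=224, sum2=215
  after byte 3 (0xEF): sum1=208, sum2=168
  after byte 4 (0xC3): sum1=148, sum2=61
Checksum = sum2·256 + sum1 = 61·256 + 148 = 15764 = 0x3D94.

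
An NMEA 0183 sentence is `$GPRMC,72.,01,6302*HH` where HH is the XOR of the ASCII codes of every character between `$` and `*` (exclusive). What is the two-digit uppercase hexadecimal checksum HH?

4A

XOR the ASCII codes of the payload characters:
  'G' = 0x47 → acc = 0x47
  'P' = 0x50 → acc = 0x17
  'R' = 0x52 → acc = 0x45
  'M' = 0x4D → acc = 0x08
  'C' = 0x43 → acc = 0x4B
  ',' = 0x2C → acc = 0x67
  '7' = 0x37 → acc = 0x50
  '2' = 0x32 → acc = 0x62
  '.' = 0x2E → acc = 0x4C
  ',' = 0x2C → acc = 0x60
  '0' = 0x30 → acc = 0x50
  '1' = 0x31 → acc = 0x61
  ',' = 0x2C → acc = 0x4D
  '6' = 0x36 → acc = 0x7B
  '3' = 0x33 → acc = 0x48
  '0' = 0x30 → acc = 0x78
  '2' = 0x32 → acc = 0x4A
Checksum = 0x4A.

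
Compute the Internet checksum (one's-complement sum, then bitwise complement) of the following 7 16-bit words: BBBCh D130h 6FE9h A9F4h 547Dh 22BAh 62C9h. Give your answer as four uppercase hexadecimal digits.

7F33

One's-complement addition (fold any carry out of bit 15 back into bit 0):
  0xBBBC + 0xD130 = 0x18CEC → wrap carry → 0x8CED
  0x8CED + 0x6FE9 = 0x0FCD6
  0xFCD6 + 0xA9F4 = 0x1A6CA → wrap carry → 0xA6CB
  0xA6CB + 0x547D = 0x0FB48
  0xFB48 + 0x22BA = 0x11E02 → wrap carry → 0x1E03
  0x1E03 + 0x62C9 = 0x080CC
One's-complement sum = 0x80CC.
Checksum = ~0x80CC & 0xFFFF = 0x7F33.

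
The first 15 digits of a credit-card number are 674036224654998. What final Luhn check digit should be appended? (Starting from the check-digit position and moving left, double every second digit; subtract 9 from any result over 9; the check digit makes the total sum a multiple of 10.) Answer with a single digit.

0

Partial digits right→left: 8 9 9 4 5 6 4 2 2 6 3 0 4 7 6
Double every second digit counting from the check-digit position (so the 1st, 3rd, 5th, ... of the partial from the right).
  doubled (with −9 where >9): 7 9 1 8 4 6 8 3 → sum 46
  kept as-is: 9 4 6 2 6 0 7 → sum 34
Total = 46 + 34 = 80.
Check digit = (10 − (80 mod 10)) mod 10 = 0.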